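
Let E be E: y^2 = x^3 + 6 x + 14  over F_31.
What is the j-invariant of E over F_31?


Delta = -16(4 a^3 + 27 b^2) mod 31 = 22
-1728 * (4 a)^3 = -1728 * (4*6)^3 mod 31 = 15
j = 15 * 22^(-1) mod 31 = 19

j = 19 (mod 31)


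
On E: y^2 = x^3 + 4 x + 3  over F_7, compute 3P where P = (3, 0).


k = 3 = 11_2 (binary, LSB first: 11)
Double-and-add from P = (3, 0):
  bit 0 = 1: acc = O + (3, 0) = (3, 0)
  bit 1 = 1: acc = (3, 0) + O = (3, 0)

3P = (3, 0)


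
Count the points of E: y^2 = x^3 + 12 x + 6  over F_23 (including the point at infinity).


For each x in F_23, count y with y^2 = x^3 + 12 x + 6 mod 23:
  x = 0: RHS = 6, y in [11, 12]  -> 2 point(s)
  x = 3: RHS = 0, y in [0]  -> 1 point(s)
  x = 4: RHS = 3, y in [7, 16]  -> 2 point(s)
  x = 6: RHS = 18, y in [8, 15]  -> 2 point(s)
  x = 8: RHS = 16, y in [4, 19]  -> 2 point(s)
  x = 13: RHS = 13, y in [6, 17]  -> 2 point(s)
  x = 16: RHS = 16, y in [4, 19]  -> 2 point(s)
  x = 19: RHS = 9, y in [3, 20]  -> 2 point(s)
  x = 20: RHS = 12, y in [9, 14]  -> 2 point(s)
  x = 22: RHS = 16, y in [4, 19]  -> 2 point(s)
Affine points: 19. Add the point at infinity: total = 20.

#E(F_23) = 20


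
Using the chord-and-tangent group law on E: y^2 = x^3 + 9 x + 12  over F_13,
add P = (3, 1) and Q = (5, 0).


P != Q, so use the chord formula.
s = (y2 - y1) / (x2 - x1) = (12) / (2) mod 13 = 6
x3 = s^2 - x1 - x2 mod 13 = 6^2 - 3 - 5 = 2
y3 = s (x1 - x3) - y1 mod 13 = 6 * (3 - 2) - 1 = 5

P + Q = (2, 5)


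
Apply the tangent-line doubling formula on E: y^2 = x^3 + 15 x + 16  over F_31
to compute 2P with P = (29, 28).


Doubling: s = (3 x1^2 + a) / (2 y1)
s = (3*29^2 + 15) / (2*28) mod 31 = 11
x3 = s^2 - 2 x1 mod 31 = 11^2 - 2*29 = 1
y3 = s (x1 - x3) - y1 mod 31 = 11 * (29 - 1) - 28 = 1

2P = (1, 1)


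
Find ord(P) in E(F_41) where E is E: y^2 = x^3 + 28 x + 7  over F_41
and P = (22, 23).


Compute successive multiples of P until we hit O:
  1P = (22, 23)
  2P = (37, 6)
  3P = (19, 31)
  4P = (39, 36)
  5P = (3, 6)
  6P = (26, 36)
  7P = (1, 35)
  8P = (20, 11)
  ... (continuing to 42P)
  42P = O

ord(P) = 42


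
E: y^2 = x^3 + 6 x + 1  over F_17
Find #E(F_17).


For each x in F_17, count y with y^2 = x^3 + 6 x + 1 mod 17:
  x = 0: RHS = 1, y in [1, 16]  -> 2 point(s)
  x = 1: RHS = 8, y in [5, 12]  -> 2 point(s)
  x = 2: RHS = 4, y in [2, 15]  -> 2 point(s)
  x = 4: RHS = 4, y in [2, 15]  -> 2 point(s)
  x = 6: RHS = 15, y in [7, 10]  -> 2 point(s)
  x = 8: RHS = 0, y in [0]  -> 1 point(s)
  x = 9: RHS = 2, y in [6, 11]  -> 2 point(s)
  x = 11: RHS = 4, y in [2, 15]  -> 2 point(s)
  x = 12: RHS = 16, y in [4, 13]  -> 2 point(s)
  x = 13: RHS = 15, y in [7, 10]  -> 2 point(s)
  x = 15: RHS = 15, y in [7, 10]  -> 2 point(s)
Affine points: 21. Add the point at infinity: total = 22.

#E(F_17) = 22


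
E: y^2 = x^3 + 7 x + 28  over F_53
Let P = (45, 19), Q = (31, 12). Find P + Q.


P != Q, so use the chord formula.
s = (y2 - y1) / (x2 - x1) = (46) / (39) mod 53 = 27
x3 = s^2 - x1 - x2 mod 53 = 27^2 - 45 - 31 = 17
y3 = s (x1 - x3) - y1 mod 53 = 27 * (45 - 17) - 19 = 48

P + Q = (17, 48)


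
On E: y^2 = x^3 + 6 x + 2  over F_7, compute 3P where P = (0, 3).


k = 3 = 11_2 (binary, LSB first: 11)
Double-and-add from P = (0, 3):
  bit 0 = 1: acc = O + (0, 3) = (0, 3)
  bit 1 = 1: acc = (0, 3) + (1, 3) = (6, 4)

3P = (6, 4)


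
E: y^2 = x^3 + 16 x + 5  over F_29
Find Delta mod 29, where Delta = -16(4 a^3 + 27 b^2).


4 a^3 + 27 b^2 = 4*16^3 + 27*5^2 = 16384 + 675 = 17059
Delta = -16 * (17059) = -272944
Delta mod 29 = 4

Delta = 4 (mod 29)


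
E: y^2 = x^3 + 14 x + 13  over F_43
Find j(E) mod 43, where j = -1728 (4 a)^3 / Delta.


Delta = -16(4 a^3 + 27 b^2) mod 43 = 2
-1728 * (4 a)^3 = -1728 * (4*14)^3 mod 43 = 11
j = 11 * 2^(-1) mod 43 = 27

j = 27 (mod 43)


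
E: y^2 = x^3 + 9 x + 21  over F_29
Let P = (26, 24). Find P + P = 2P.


Doubling: s = (3 x1^2 + a) / (2 y1)
s = (3*26^2 + 9) / (2*24) mod 29 = 8
x3 = s^2 - 2 x1 mod 29 = 8^2 - 2*26 = 12
y3 = s (x1 - x3) - y1 mod 29 = 8 * (26 - 12) - 24 = 1

2P = (12, 1)


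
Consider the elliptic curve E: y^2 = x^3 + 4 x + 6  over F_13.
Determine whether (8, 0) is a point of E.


Check whether y^2 = x^3 + 4 x + 6 (mod 13) for (x, y) = (8, 0).
LHS: y^2 = 0^2 mod 13 = 0
RHS: x^3 + 4 x + 6 = 8^3 + 4*8 + 6 mod 13 = 4
LHS != RHS

No, not on the curve


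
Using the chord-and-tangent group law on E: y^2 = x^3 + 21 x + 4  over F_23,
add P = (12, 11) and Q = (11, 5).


P != Q, so use the chord formula.
s = (y2 - y1) / (x2 - x1) = (17) / (22) mod 23 = 6
x3 = s^2 - x1 - x2 mod 23 = 6^2 - 12 - 11 = 13
y3 = s (x1 - x3) - y1 mod 23 = 6 * (12 - 13) - 11 = 6

P + Q = (13, 6)


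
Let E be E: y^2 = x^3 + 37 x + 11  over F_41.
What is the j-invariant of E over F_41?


Delta = -16(4 a^3 + 27 b^2) mod 41 = 40
-1728 * (4 a)^3 = -1728 * (4*37)^3 mod 41 = 17
j = 17 * 40^(-1) mod 41 = 24

j = 24 (mod 41)


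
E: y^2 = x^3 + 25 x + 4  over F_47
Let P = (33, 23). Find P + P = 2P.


Doubling: s = (3 x1^2 + a) / (2 y1)
s = (3*33^2 + 25) / (2*23) mod 47 = 45
x3 = s^2 - 2 x1 mod 47 = 45^2 - 2*33 = 32
y3 = s (x1 - x3) - y1 mod 47 = 45 * (33 - 32) - 23 = 22

2P = (32, 22)


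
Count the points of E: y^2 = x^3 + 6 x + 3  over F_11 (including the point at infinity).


For each x in F_11, count y with y^2 = x^3 + 6 x + 3 mod 11:
  x = 0: RHS = 3, y in [5, 6]  -> 2 point(s)
  x = 2: RHS = 1, y in [1, 10]  -> 2 point(s)
  x = 3: RHS = 4, y in [2, 9]  -> 2 point(s)
  x = 4: RHS = 3, y in [5, 6]  -> 2 point(s)
  x = 5: RHS = 4, y in [2, 9]  -> 2 point(s)
  x = 7: RHS = 3, y in [5, 6]  -> 2 point(s)
  x = 9: RHS = 5, y in [4, 7]  -> 2 point(s)
Affine points: 14. Add the point at infinity: total = 15.

#E(F_11) = 15


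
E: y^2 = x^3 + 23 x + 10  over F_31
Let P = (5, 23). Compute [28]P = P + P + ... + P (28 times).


k = 28 = 11100_2 (binary, LSB first: 00111)
Double-and-add from P = (5, 23):
  bit 0 = 0: acc unchanged = O
  bit 1 = 0: acc unchanged = O
  bit 2 = 1: acc = O + (20, 21) = (20, 21)
  bit 3 = 1: acc = (20, 21) + (29, 7) = (7, 7)
  bit 4 = 1: acc = (7, 7) + (18, 5) = (15, 17)

28P = (15, 17)


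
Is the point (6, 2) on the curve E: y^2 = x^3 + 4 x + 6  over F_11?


Check whether y^2 = x^3 + 4 x + 6 (mod 11) for (x, y) = (6, 2).
LHS: y^2 = 2^2 mod 11 = 4
RHS: x^3 + 4 x + 6 = 6^3 + 4*6 + 6 mod 11 = 4
LHS = RHS

Yes, on the curve


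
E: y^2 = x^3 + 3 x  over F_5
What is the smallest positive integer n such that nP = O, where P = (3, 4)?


Compute successive multiples of P until we hit O:
  1P = (3, 4)
  2P = (4, 1)
  3P = (2, 3)
  4P = (1, 3)
  5P = (0, 0)
  6P = (1, 2)
  7P = (2, 2)
  8P = (4, 4)
  ... (continuing to 10P)
  10P = O

ord(P) = 10


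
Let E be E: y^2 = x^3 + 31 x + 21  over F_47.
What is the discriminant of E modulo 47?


4 a^3 + 27 b^2 = 4*31^3 + 27*21^2 = 119164 + 11907 = 131071
Delta = -16 * (131071) = -2097136
Delta mod 47 = 4

Delta = 4 (mod 47)


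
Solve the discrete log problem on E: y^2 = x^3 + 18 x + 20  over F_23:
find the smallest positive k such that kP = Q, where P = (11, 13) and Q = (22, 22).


Enumerate multiples of P until we hit Q = (22, 22):
  1P = (11, 13)
  2P = (7, 12)
  3P = (18, 14)
  4P = (2, 8)
  5P = (14, 16)
  6P = (22, 22)
Match found at i = 6.

k = 6


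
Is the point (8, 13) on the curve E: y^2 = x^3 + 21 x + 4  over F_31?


Check whether y^2 = x^3 + 21 x + 4 (mod 31) for (x, y) = (8, 13).
LHS: y^2 = 13^2 mod 31 = 14
RHS: x^3 + 21 x + 4 = 8^3 + 21*8 + 4 mod 31 = 2
LHS != RHS

No, not on the curve


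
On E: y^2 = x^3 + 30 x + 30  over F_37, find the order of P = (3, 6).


Compute successive multiples of P until we hit O:
  1P = (3, 6)
  2P = (5, 3)
  3P = (22, 4)
  4P = (28, 20)
  5P = (31, 2)
  6P = (0, 20)
  7P = (27, 32)
  8P = (11, 10)
  ... (continuing to 43P)
  43P = O

ord(P) = 43


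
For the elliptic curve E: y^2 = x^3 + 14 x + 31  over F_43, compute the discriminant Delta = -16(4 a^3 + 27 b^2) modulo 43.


4 a^3 + 27 b^2 = 4*14^3 + 27*31^2 = 10976 + 25947 = 36923
Delta = -16 * (36923) = -590768
Delta mod 43 = 9

Delta = 9 (mod 43)


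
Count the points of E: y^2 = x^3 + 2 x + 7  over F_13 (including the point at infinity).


For each x in F_13, count y with y^2 = x^3 + 2 x + 7 mod 13:
  x = 1: RHS = 10, y in [6, 7]  -> 2 point(s)
  x = 3: RHS = 1, y in [1, 12]  -> 2 point(s)
  x = 4: RHS = 1, y in [1, 12]  -> 2 point(s)
  x = 5: RHS = 12, y in [5, 8]  -> 2 point(s)
  x = 6: RHS = 1, y in [1, 12]  -> 2 point(s)
  x = 7: RHS = 0, y in [0]  -> 1 point(s)
  x = 9: RHS = 0, y in [0]  -> 1 point(s)
  x = 10: RHS = 0, y in [0]  -> 1 point(s)
  x = 12: RHS = 4, y in [2, 11]  -> 2 point(s)
Affine points: 15. Add the point at infinity: total = 16.

#E(F_13) = 16


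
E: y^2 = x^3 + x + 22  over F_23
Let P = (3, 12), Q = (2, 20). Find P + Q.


P != Q, so use the chord formula.
s = (y2 - y1) / (x2 - x1) = (8) / (22) mod 23 = 15
x3 = s^2 - x1 - x2 mod 23 = 15^2 - 3 - 2 = 13
y3 = s (x1 - x3) - y1 mod 23 = 15 * (3 - 13) - 12 = 22

P + Q = (13, 22)


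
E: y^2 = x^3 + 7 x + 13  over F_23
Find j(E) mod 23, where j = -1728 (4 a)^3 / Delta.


Delta = -16(4 a^3 + 27 b^2) mod 23 = 7
-1728 * (4 a)^3 = -1728 * (4*7)^3 mod 23 = 16
j = 16 * 7^(-1) mod 23 = 22

j = 22 (mod 23)


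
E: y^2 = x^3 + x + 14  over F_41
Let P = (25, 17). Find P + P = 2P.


Doubling: s = (3 x1^2 + a) / (2 y1)
s = (3*25^2 + 1) / (2*17) mod 41 = 19
x3 = s^2 - 2 x1 mod 41 = 19^2 - 2*25 = 24
y3 = s (x1 - x3) - y1 mod 41 = 19 * (25 - 24) - 17 = 2

2P = (24, 2)


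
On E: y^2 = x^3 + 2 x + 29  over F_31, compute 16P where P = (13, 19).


k = 16 = 10000_2 (binary, LSB first: 00001)
Double-and-add from P = (13, 19):
  bit 0 = 0: acc unchanged = O
  bit 1 = 0: acc unchanged = O
  bit 2 = 0: acc unchanged = O
  bit 3 = 0: acc unchanged = O
  bit 4 = 1: acc = O + (4, 15) = (4, 15)

16P = (4, 15)


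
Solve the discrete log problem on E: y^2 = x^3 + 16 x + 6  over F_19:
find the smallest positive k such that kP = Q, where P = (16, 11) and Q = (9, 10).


Enumerate multiples of P until we hit Q = (9, 10):
  1P = (16, 11)
  2P = (13, 13)
  3P = (1, 17)
  4P = (9, 9)
  5P = (3, 9)
  6P = (17, 2)
  7P = (10, 11)
  8P = (12, 8)
  9P = (7, 10)
  10P = (0, 14)
  11P = (4, 1)
  12P = (15, 12)
  13P = (8, 0)
  14P = (15, 7)
  15P = (4, 18)
  16P = (0, 5)
  17P = (7, 9)
  18P = (12, 11)
  19P = (10, 8)
  20P = (17, 17)
  21P = (3, 10)
  22P = (9, 10)
Match found at i = 22.

k = 22


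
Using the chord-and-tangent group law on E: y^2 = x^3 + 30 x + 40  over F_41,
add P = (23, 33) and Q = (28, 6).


P != Q, so use the chord formula.
s = (y2 - y1) / (x2 - x1) = (14) / (5) mod 41 = 11
x3 = s^2 - x1 - x2 mod 41 = 11^2 - 23 - 28 = 29
y3 = s (x1 - x3) - y1 mod 41 = 11 * (23 - 29) - 33 = 24

P + Q = (29, 24)


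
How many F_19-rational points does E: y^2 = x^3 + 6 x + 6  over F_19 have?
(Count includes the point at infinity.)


For each x in F_19, count y with y^2 = x^3 + 6 x + 6 mod 19:
  x = 0: RHS = 6, y in [5, 14]  -> 2 point(s)
  x = 2: RHS = 7, y in [8, 11]  -> 2 point(s)
  x = 5: RHS = 9, y in [3, 16]  -> 2 point(s)
  x = 6: RHS = 11, y in [7, 12]  -> 2 point(s)
  x = 7: RHS = 11, y in [7, 12]  -> 2 point(s)
  x = 11: RHS = 16, y in [4, 15]  -> 2 point(s)
  x = 12: RHS = 1, y in [1, 18]  -> 2 point(s)
  x = 13: RHS = 1, y in [1, 18]  -> 2 point(s)
  x = 17: RHS = 5, y in [9, 10]  -> 2 point(s)
Affine points: 18. Add the point at infinity: total = 19.

#E(F_19) = 19


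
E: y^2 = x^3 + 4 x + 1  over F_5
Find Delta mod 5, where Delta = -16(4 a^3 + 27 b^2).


4 a^3 + 27 b^2 = 4*4^3 + 27*1^2 = 256 + 27 = 283
Delta = -16 * (283) = -4528
Delta mod 5 = 2

Delta = 2 (mod 5)


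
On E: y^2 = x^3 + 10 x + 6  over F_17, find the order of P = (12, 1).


Compute successive multiples of P until we hit O:
  1P = (12, 1)
  2P = (10, 16)
  3P = (13, 15)
  4P = (1, 0)
  5P = (13, 2)
  6P = (10, 1)
  7P = (12, 16)
  8P = O

ord(P) = 8


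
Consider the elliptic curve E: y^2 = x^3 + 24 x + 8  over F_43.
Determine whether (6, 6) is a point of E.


Check whether y^2 = x^3 + 24 x + 8 (mod 43) for (x, y) = (6, 6).
LHS: y^2 = 6^2 mod 43 = 36
RHS: x^3 + 24 x + 8 = 6^3 + 24*6 + 8 mod 43 = 24
LHS != RHS

No, not on the curve


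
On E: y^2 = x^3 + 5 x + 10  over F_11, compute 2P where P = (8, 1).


Doubling: s = (3 x1^2 + a) / (2 y1)
s = (3*8^2 + 5) / (2*1) mod 11 = 5
x3 = s^2 - 2 x1 mod 11 = 5^2 - 2*8 = 9
y3 = s (x1 - x3) - y1 mod 11 = 5 * (8 - 9) - 1 = 5

2P = (9, 5)


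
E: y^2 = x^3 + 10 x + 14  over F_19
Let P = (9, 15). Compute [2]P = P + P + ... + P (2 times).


k = 2 = 10_2 (binary, LSB first: 01)
Double-and-add from P = (9, 15):
  bit 0 = 0: acc unchanged = O
  bit 1 = 1: acc = O + (17, 10) = (17, 10)

2P = (17, 10)


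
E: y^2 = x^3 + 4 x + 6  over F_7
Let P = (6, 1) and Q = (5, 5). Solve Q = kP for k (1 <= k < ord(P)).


Enumerate multiples of P until we hit Q = (5, 5):
  1P = (6, 1)
  2P = (2, 6)
  3P = (1, 5)
  4P = (4, 3)
  5P = (5, 5)
Match found at i = 5.

k = 5


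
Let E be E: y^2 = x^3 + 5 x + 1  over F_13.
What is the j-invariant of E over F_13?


Delta = -16(4 a^3 + 27 b^2) mod 13 = 5
-1728 * (4 a)^3 = -1728 * (4*5)^3 mod 13 = 5
j = 5 * 5^(-1) mod 13 = 1

j = 1 (mod 13)


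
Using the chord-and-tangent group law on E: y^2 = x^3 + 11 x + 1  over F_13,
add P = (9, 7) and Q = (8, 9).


P != Q, so use the chord formula.
s = (y2 - y1) / (x2 - x1) = (2) / (12) mod 13 = 11
x3 = s^2 - x1 - x2 mod 13 = 11^2 - 9 - 8 = 0
y3 = s (x1 - x3) - y1 mod 13 = 11 * (9 - 0) - 7 = 1

P + Q = (0, 1)


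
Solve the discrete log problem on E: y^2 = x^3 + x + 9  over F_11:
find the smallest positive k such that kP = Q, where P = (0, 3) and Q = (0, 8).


Enumerate multiples of P until we hit Q = (0, 8):
  1P = (0, 3)
  2P = (4, 0)
  3P = (0, 8)
Match found at i = 3.

k = 3


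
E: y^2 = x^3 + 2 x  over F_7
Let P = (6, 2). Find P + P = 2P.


Doubling: s = (3 x1^2 + a) / (2 y1)
s = (3*6^2 + 2) / (2*2) mod 7 = 3
x3 = s^2 - 2 x1 mod 7 = 3^2 - 2*6 = 4
y3 = s (x1 - x3) - y1 mod 7 = 3 * (6 - 4) - 2 = 4

2P = (4, 4)


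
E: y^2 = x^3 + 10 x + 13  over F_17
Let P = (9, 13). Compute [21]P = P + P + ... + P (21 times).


k = 21 = 10101_2 (binary, LSB first: 10101)
Double-and-add from P = (9, 13):
  bit 0 = 1: acc = O + (9, 13) = (9, 13)
  bit 1 = 0: acc unchanged = (9, 13)
  bit 2 = 1: acc = (9, 13) + (5, 16) = (11, 14)
  bit 3 = 0: acc unchanged = (11, 14)
  bit 4 = 1: acc = (11, 14) + (7, 16) = (12, 12)

21P = (12, 12)


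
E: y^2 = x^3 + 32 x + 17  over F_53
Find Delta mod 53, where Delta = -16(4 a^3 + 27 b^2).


4 a^3 + 27 b^2 = 4*32^3 + 27*17^2 = 131072 + 7803 = 138875
Delta = -16 * (138875) = -2222000
Delta mod 53 = 25

Delta = 25 (mod 53)


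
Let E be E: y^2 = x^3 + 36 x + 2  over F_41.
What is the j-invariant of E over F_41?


Delta = -16(4 a^3 + 27 b^2) mod 41 = 40
-1728 * (4 a)^3 = -1728 * (4*36)^3 mod 41 = 30
j = 30 * 40^(-1) mod 41 = 11

j = 11 (mod 41)


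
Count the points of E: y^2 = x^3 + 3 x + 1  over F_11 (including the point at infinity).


For each x in F_11, count y with y^2 = x^3 + 3 x + 1 mod 11:
  x = 0: RHS = 1, y in [1, 10]  -> 2 point(s)
  x = 1: RHS = 5, y in [4, 7]  -> 2 point(s)
  x = 2: RHS = 4, y in [2, 9]  -> 2 point(s)
  x = 3: RHS = 4, y in [2, 9]  -> 2 point(s)
  x = 4: RHS = 0, y in [0]  -> 1 point(s)
  x = 5: RHS = 9, y in [3, 8]  -> 2 point(s)
  x = 6: RHS = 4, y in [2, 9]  -> 2 point(s)
  x = 8: RHS = 9, y in [3, 8]  -> 2 point(s)
  x = 9: RHS = 9, y in [3, 8]  -> 2 point(s)
Affine points: 17. Add the point at infinity: total = 18.

#E(F_11) = 18


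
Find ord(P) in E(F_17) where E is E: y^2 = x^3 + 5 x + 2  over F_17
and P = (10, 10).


Compute successive multiples of P until we hit O:
  1P = (10, 10)
  2P = (16, 9)
  3P = (0, 11)
  4P = (15, 16)
  5P = (5, 13)
  6P = (1, 5)
  7P = (4, 16)
  8P = (4, 1)
  ... (continuing to 15P)
  15P = O

ord(P) = 15


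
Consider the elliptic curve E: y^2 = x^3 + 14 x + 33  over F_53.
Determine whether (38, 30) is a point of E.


Check whether y^2 = x^3 + 14 x + 33 (mod 53) for (x, y) = (38, 30).
LHS: y^2 = 30^2 mod 53 = 52
RHS: x^3 + 14 x + 33 = 38^3 + 14*38 + 33 mod 53 = 52
LHS = RHS

Yes, on the curve


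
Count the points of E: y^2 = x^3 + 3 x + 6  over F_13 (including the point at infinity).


For each x in F_13, count y with y^2 = x^3 + 3 x + 6 mod 13:
  x = 1: RHS = 10, y in [6, 7]  -> 2 point(s)
  x = 3: RHS = 3, y in [4, 9]  -> 2 point(s)
  x = 4: RHS = 4, y in [2, 11]  -> 2 point(s)
  x = 5: RHS = 3, y in [4, 9]  -> 2 point(s)
  x = 8: RHS = 9, y in [3, 10]  -> 2 point(s)
  x = 10: RHS = 9, y in [3, 10]  -> 2 point(s)
Affine points: 12. Add the point at infinity: total = 13.

#E(F_13) = 13


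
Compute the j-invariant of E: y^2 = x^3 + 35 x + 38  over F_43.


Delta = -16(4 a^3 + 27 b^2) mod 43 = 38
-1728 * (4 a)^3 = -1728 * (4*35)^3 mod 43 = 16
j = 16 * 38^(-1) mod 43 = 14

j = 14 (mod 43)


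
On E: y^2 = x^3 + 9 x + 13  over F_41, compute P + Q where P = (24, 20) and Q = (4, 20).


P != Q, so use the chord formula.
s = (y2 - y1) / (x2 - x1) = (0) / (21) mod 41 = 0
x3 = s^2 - x1 - x2 mod 41 = 0^2 - 24 - 4 = 13
y3 = s (x1 - x3) - y1 mod 41 = 0 * (24 - 13) - 20 = 21

P + Q = (13, 21)


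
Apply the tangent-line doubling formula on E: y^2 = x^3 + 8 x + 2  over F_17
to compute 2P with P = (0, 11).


Doubling: s = (3 x1^2 + a) / (2 y1)
s = (3*0^2 + 8) / (2*11) mod 17 = 5
x3 = s^2 - 2 x1 mod 17 = 5^2 - 2*0 = 8
y3 = s (x1 - x3) - y1 mod 17 = 5 * (0 - 8) - 11 = 0

2P = (8, 0)


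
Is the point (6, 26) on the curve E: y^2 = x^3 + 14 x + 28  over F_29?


Check whether y^2 = x^3 + 14 x + 28 (mod 29) for (x, y) = (6, 26).
LHS: y^2 = 26^2 mod 29 = 9
RHS: x^3 + 14 x + 28 = 6^3 + 14*6 + 28 mod 29 = 9
LHS = RHS

Yes, on the curve


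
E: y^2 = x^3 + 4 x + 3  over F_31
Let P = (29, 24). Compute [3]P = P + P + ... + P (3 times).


k = 3 = 11_2 (binary, LSB first: 11)
Double-and-add from P = (29, 24):
  bit 0 = 1: acc = O + (29, 24) = (29, 24)
  bit 1 = 1: acc = (29, 24) + (11, 13) = (24, 29)

3P = (24, 29)


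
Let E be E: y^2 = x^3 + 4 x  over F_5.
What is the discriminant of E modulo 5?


4 a^3 + 27 b^2 = 4*4^3 + 27*0^2 = 256 + 0 = 256
Delta = -16 * (256) = -4096
Delta mod 5 = 4

Delta = 4 (mod 5)


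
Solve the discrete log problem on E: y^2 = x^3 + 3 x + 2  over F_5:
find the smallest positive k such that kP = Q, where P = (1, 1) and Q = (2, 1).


Enumerate multiples of P until we hit Q = (2, 1):
  1P = (1, 1)
  2P = (2, 1)
Match found at i = 2.

k = 2


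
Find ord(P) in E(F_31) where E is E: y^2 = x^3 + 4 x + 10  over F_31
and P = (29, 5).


Compute successive multiples of P until we hit O:
  1P = (29, 5)
  2P = (14, 19)
  3P = (28, 23)
  4P = (19, 1)
  5P = (3, 24)
  6P = (6, 8)
  7P = (16, 27)
  8P = (25, 24)
  ... (continuing to 18P)
  18P = O

ord(P) = 18


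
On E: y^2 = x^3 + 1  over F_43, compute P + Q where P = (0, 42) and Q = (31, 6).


P != Q, so use the chord formula.
s = (y2 - y1) / (x2 - x1) = (7) / (31) mod 43 = 3
x3 = s^2 - x1 - x2 mod 43 = 3^2 - 0 - 31 = 21
y3 = s (x1 - x3) - y1 mod 43 = 3 * (0 - 21) - 42 = 24

P + Q = (21, 24)


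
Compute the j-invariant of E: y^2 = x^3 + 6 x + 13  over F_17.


Delta = -16(4 a^3 + 27 b^2) mod 17 = 4
-1728 * (4 a)^3 = -1728 * (4*6)^3 mod 17 = 1
j = 1 * 4^(-1) mod 17 = 13

j = 13 (mod 17)


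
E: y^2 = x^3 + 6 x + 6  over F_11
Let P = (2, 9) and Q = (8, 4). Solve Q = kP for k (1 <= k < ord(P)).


Enumerate multiples of P until we hit Q = (8, 4):
  1P = (2, 9)
  2P = (8, 7)
  3P = (6, 7)
  4P = (6, 4)
  5P = (8, 4)
Match found at i = 5.

k = 5


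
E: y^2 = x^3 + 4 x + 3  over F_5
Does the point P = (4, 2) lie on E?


Check whether y^2 = x^3 + 4 x + 3 (mod 5) for (x, y) = (4, 2).
LHS: y^2 = 2^2 mod 5 = 4
RHS: x^3 + 4 x + 3 = 4^3 + 4*4 + 3 mod 5 = 3
LHS != RHS

No, not on the curve


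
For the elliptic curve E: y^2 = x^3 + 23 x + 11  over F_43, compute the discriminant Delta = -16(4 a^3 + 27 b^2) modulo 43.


4 a^3 + 27 b^2 = 4*23^3 + 27*11^2 = 48668 + 3267 = 51935
Delta = -16 * (51935) = -830960
Delta mod 43 = 15

Delta = 15 (mod 43)


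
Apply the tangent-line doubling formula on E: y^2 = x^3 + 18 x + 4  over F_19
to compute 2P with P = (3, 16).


Doubling: s = (3 x1^2 + a) / (2 y1)
s = (3*3^2 + 18) / (2*16) mod 19 = 2
x3 = s^2 - 2 x1 mod 19 = 2^2 - 2*3 = 17
y3 = s (x1 - x3) - y1 mod 19 = 2 * (3 - 17) - 16 = 13

2P = (17, 13)


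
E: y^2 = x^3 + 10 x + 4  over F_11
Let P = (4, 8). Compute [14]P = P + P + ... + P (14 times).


k = 14 = 1110_2 (binary, LSB first: 0111)
Double-and-add from P = (4, 8):
  bit 0 = 0: acc unchanged = O
  bit 1 = 1: acc = O + (6, 4) = (6, 4)
  bit 2 = 1: acc = (6, 4) + (0, 2) = (10, 2)
  bit 3 = 1: acc = (10, 2) + (9, 3) = (4, 3)

14P = (4, 3)


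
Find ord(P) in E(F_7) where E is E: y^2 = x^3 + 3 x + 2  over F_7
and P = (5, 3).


Compute successive multiples of P until we hit O:
  1P = (5, 3)
  2P = (5, 4)
  3P = O

ord(P) = 3


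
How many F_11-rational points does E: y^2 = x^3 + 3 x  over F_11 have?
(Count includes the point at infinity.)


For each x in F_11, count y with y^2 = x^3 + 3 x + 0 mod 11:
  x = 0: RHS = 0, y in [0]  -> 1 point(s)
  x = 1: RHS = 4, y in [2, 9]  -> 2 point(s)
  x = 2: RHS = 3, y in [5, 6]  -> 2 point(s)
  x = 3: RHS = 3, y in [5, 6]  -> 2 point(s)
  x = 6: RHS = 3, y in [5, 6]  -> 2 point(s)
  x = 7: RHS = 1, y in [1, 10]  -> 2 point(s)
Affine points: 11. Add the point at infinity: total = 12.

#E(F_11) = 12


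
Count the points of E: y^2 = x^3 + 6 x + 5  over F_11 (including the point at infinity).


For each x in F_11, count y with y^2 = x^3 + 6 x + 5 mod 11:
  x = 0: RHS = 5, y in [4, 7]  -> 2 point(s)
  x = 1: RHS = 1, y in [1, 10]  -> 2 point(s)
  x = 2: RHS = 3, y in [5, 6]  -> 2 point(s)
  x = 4: RHS = 5, y in [4, 7]  -> 2 point(s)
  x = 6: RHS = 4, y in [2, 9]  -> 2 point(s)
  x = 7: RHS = 5, y in [4, 7]  -> 2 point(s)
  x = 8: RHS = 4, y in [2, 9]  -> 2 point(s)
  x = 10: RHS = 9, y in [3, 8]  -> 2 point(s)
Affine points: 16. Add the point at infinity: total = 17.

#E(F_11) = 17


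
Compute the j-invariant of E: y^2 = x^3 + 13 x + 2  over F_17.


Delta = -16(4 a^3 + 27 b^2) mod 17 = 5
-1728 * (4 a)^3 = -1728 * (4*13)^3 mod 17 = 6
j = 6 * 5^(-1) mod 17 = 8

j = 8 (mod 17)


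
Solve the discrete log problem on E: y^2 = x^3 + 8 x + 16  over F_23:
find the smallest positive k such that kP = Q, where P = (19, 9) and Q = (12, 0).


Enumerate multiples of P until we hit Q = (12, 0):
  1P = (19, 9)
  2P = (12, 0)
Match found at i = 2.

k = 2


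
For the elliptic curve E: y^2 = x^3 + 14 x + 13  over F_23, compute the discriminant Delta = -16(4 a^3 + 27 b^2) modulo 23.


4 a^3 + 27 b^2 = 4*14^3 + 27*13^2 = 10976 + 4563 = 15539
Delta = -16 * (15539) = -248624
Delta mod 23 = 6

Delta = 6 (mod 23)


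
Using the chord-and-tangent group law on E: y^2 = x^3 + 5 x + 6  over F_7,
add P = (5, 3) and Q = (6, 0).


P != Q, so use the chord formula.
s = (y2 - y1) / (x2 - x1) = (4) / (1) mod 7 = 4
x3 = s^2 - x1 - x2 mod 7 = 4^2 - 5 - 6 = 5
y3 = s (x1 - x3) - y1 mod 7 = 4 * (5 - 5) - 3 = 4

P + Q = (5, 4)


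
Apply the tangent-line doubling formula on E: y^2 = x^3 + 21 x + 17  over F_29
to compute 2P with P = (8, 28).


Doubling: s = (3 x1^2 + a) / (2 y1)
s = (3*8^2 + 21) / (2*28) mod 29 = 24
x3 = s^2 - 2 x1 mod 29 = 24^2 - 2*8 = 9
y3 = s (x1 - x3) - y1 mod 29 = 24 * (8 - 9) - 28 = 6

2P = (9, 6)


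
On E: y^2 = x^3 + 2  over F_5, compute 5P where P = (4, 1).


k = 5 = 101_2 (binary, LSB first: 101)
Double-and-add from P = (4, 1):
  bit 0 = 1: acc = O + (4, 1) = (4, 1)
  bit 1 = 0: acc unchanged = (4, 1)
  bit 2 = 1: acc = (4, 1) + (3, 2) = (4, 4)

5P = (4, 4)


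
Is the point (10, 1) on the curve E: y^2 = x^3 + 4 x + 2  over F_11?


Check whether y^2 = x^3 + 4 x + 2 (mod 11) for (x, y) = (10, 1).
LHS: y^2 = 1^2 mod 11 = 1
RHS: x^3 + 4 x + 2 = 10^3 + 4*10 + 2 mod 11 = 8
LHS != RHS

No, not on the curve


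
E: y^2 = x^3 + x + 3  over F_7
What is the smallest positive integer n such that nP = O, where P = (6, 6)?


Compute successive multiples of P until we hit O:
  1P = (6, 6)
  2P = (6, 1)
  3P = O

ord(P) = 3


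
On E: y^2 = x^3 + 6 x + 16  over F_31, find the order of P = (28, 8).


Compute successive multiples of P until we hit O:
  1P = (28, 8)
  2P = (22, 16)
  3P = (0, 27)
  4P = (19, 18)
  5P = (17, 28)
  6P = (18, 2)
  7P = (30, 28)
  8P = (11, 7)
  ... (continuing to 39P)
  39P = O

ord(P) = 39


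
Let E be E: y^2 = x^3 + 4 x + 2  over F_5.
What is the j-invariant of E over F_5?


Delta = -16(4 a^3 + 27 b^2) mod 5 = 1
-1728 * (4 a)^3 = -1728 * (4*4)^3 mod 5 = 2
j = 2 * 1^(-1) mod 5 = 2

j = 2 (mod 5)


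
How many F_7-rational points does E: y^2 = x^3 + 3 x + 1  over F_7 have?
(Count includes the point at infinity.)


For each x in F_7, count y with y^2 = x^3 + 3 x + 1 mod 7:
  x = 0: RHS = 1, y in [1, 6]  -> 2 point(s)
  x = 2: RHS = 1, y in [1, 6]  -> 2 point(s)
  x = 3: RHS = 2, y in [3, 4]  -> 2 point(s)
  x = 4: RHS = 0, y in [0]  -> 1 point(s)
  x = 5: RHS = 1, y in [1, 6]  -> 2 point(s)
  x = 6: RHS = 4, y in [2, 5]  -> 2 point(s)
Affine points: 11. Add the point at infinity: total = 12.

#E(F_7) = 12


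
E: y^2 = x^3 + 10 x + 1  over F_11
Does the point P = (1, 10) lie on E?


Check whether y^2 = x^3 + 10 x + 1 (mod 11) for (x, y) = (1, 10).
LHS: y^2 = 10^2 mod 11 = 1
RHS: x^3 + 10 x + 1 = 1^3 + 10*1 + 1 mod 11 = 1
LHS = RHS

Yes, on the curve


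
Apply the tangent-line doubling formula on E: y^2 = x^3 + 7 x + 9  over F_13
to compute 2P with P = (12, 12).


Doubling: s = (3 x1^2 + a) / (2 y1)
s = (3*12^2 + 7) / (2*12) mod 13 = 8
x3 = s^2 - 2 x1 mod 13 = 8^2 - 2*12 = 1
y3 = s (x1 - x3) - y1 mod 13 = 8 * (12 - 1) - 12 = 11

2P = (1, 11)


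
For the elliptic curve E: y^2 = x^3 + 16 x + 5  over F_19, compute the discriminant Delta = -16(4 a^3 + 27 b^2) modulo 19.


4 a^3 + 27 b^2 = 4*16^3 + 27*5^2 = 16384 + 675 = 17059
Delta = -16 * (17059) = -272944
Delta mod 19 = 10

Delta = 10 (mod 19)


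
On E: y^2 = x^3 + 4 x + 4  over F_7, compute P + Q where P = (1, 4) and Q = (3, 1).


P != Q, so use the chord formula.
s = (y2 - y1) / (x2 - x1) = (4) / (2) mod 7 = 2
x3 = s^2 - x1 - x2 mod 7 = 2^2 - 1 - 3 = 0
y3 = s (x1 - x3) - y1 mod 7 = 2 * (1 - 0) - 4 = 5

P + Q = (0, 5)


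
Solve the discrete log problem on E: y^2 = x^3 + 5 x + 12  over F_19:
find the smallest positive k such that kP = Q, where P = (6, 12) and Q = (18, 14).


Enumerate multiples of P until we hit Q = (18, 14):
  1P = (6, 12)
  2P = (4, 18)
  3P = (18, 5)
  4P = (15, 17)
  5P = (3, 15)
  6P = (11, 12)
  7P = (2, 7)
  8P = (9, 8)
  9P = (10, 6)
  10P = (10, 13)
  11P = (9, 11)
  12P = (2, 12)
  13P = (11, 7)
  14P = (3, 4)
  15P = (15, 2)
  16P = (18, 14)
Match found at i = 16.

k = 16


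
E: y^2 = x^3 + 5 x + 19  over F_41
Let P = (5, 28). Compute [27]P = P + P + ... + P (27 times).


k = 27 = 11011_2 (binary, LSB first: 11011)
Double-and-add from P = (5, 28):
  bit 0 = 1: acc = O + (5, 28) = (5, 28)
  bit 1 = 1: acc = (5, 28) + (23, 40) = (18, 18)
  bit 2 = 0: acc unchanged = (18, 18)
  bit 3 = 1: acc = (18, 18) + (2, 23) = (3, 26)
  bit 4 = 1: acc = (3, 26) + (1, 5) = (14, 2)

27P = (14, 2)


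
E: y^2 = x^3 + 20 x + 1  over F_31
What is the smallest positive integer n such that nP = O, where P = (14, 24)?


Compute successive multiples of P until we hit O:
  1P = (14, 24)
  2P = (5, 28)
  3P = (21, 17)
  4P = (28, 21)
  5P = (24, 18)
  6P = (7, 9)
  7P = (7, 22)
  8P = (24, 13)
  ... (continuing to 13P)
  13P = O

ord(P) = 13


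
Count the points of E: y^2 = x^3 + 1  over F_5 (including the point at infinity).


For each x in F_5, count y with y^2 = x^3 + 0 x + 1 mod 5:
  x = 0: RHS = 1, y in [1, 4]  -> 2 point(s)
  x = 2: RHS = 4, y in [2, 3]  -> 2 point(s)
  x = 4: RHS = 0, y in [0]  -> 1 point(s)
Affine points: 5. Add the point at infinity: total = 6.

#E(F_5) = 6


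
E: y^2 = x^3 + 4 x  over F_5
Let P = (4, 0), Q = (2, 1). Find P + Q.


P != Q, so use the chord formula.
s = (y2 - y1) / (x2 - x1) = (1) / (3) mod 5 = 2
x3 = s^2 - x1 - x2 mod 5 = 2^2 - 4 - 2 = 3
y3 = s (x1 - x3) - y1 mod 5 = 2 * (4 - 3) - 0 = 2

P + Q = (3, 2)


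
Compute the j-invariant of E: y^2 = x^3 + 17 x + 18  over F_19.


Delta = -16(4 a^3 + 27 b^2) mod 19 = 4
-1728 * (4 a)^3 = -1728 * (4*17)^3 mod 19 = 1
j = 1 * 4^(-1) mod 19 = 5

j = 5 (mod 19)


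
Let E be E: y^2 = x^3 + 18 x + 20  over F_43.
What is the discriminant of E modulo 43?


4 a^3 + 27 b^2 = 4*18^3 + 27*20^2 = 23328 + 10800 = 34128
Delta = -16 * (34128) = -546048
Delta mod 43 = 9

Delta = 9 (mod 43)


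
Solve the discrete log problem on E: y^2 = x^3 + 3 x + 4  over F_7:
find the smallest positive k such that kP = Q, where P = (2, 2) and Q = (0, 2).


Enumerate multiples of P until we hit Q = (0, 2):
  1P = (2, 2)
  2P = (0, 2)
Match found at i = 2.

k = 2


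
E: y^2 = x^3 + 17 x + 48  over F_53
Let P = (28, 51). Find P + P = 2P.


Doubling: s = (3 x1^2 + a) / (2 y1)
s = (3*28^2 + 17) / (2*51) mod 53 = 4
x3 = s^2 - 2 x1 mod 53 = 4^2 - 2*28 = 13
y3 = s (x1 - x3) - y1 mod 53 = 4 * (28 - 13) - 51 = 9

2P = (13, 9)


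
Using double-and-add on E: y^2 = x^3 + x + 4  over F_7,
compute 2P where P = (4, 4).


k = 2 = 10_2 (binary, LSB first: 01)
Double-and-add from P = (4, 4):
  bit 0 = 0: acc unchanged = O
  bit 1 = 1: acc = O + (6, 3) = (6, 3)

2P = (6, 3)


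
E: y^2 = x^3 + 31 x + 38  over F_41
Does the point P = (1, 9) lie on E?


Check whether y^2 = x^3 + 31 x + 38 (mod 41) for (x, y) = (1, 9).
LHS: y^2 = 9^2 mod 41 = 40
RHS: x^3 + 31 x + 38 = 1^3 + 31*1 + 38 mod 41 = 29
LHS != RHS

No, not on the curve


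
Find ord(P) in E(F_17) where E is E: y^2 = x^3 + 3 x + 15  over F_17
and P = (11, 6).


Compute successive multiples of P until we hit O:
  1P = (11, 6)
  2P = (3, 0)
  3P = (11, 11)
  4P = O

ord(P) = 4


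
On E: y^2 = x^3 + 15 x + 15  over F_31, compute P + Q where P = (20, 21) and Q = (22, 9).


P != Q, so use the chord formula.
s = (y2 - y1) / (x2 - x1) = (19) / (2) mod 31 = 25
x3 = s^2 - x1 - x2 mod 31 = 25^2 - 20 - 22 = 25
y3 = s (x1 - x3) - y1 mod 31 = 25 * (20 - 25) - 21 = 9

P + Q = (25, 9)


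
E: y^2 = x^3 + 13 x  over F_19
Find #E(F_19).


For each x in F_19, count y with y^2 = x^3 + 13 x + 0 mod 19:
  x = 0: RHS = 0, y in [0]  -> 1 point(s)
  x = 3: RHS = 9, y in [3, 16]  -> 2 point(s)
  x = 5: RHS = 0, y in [0]  -> 1 point(s)
  x = 6: RHS = 9, y in [3, 16]  -> 2 point(s)
  x = 7: RHS = 16, y in [4, 15]  -> 2 point(s)
  x = 10: RHS = 9, y in [3, 16]  -> 2 point(s)
  x = 11: RHS = 11, y in [7, 12]  -> 2 point(s)
  x = 14: RHS = 0, y in [0]  -> 1 point(s)
  x = 15: RHS = 17, y in [6, 13]  -> 2 point(s)
  x = 17: RHS = 4, y in [2, 17]  -> 2 point(s)
  x = 18: RHS = 5, y in [9, 10]  -> 2 point(s)
Affine points: 19. Add the point at infinity: total = 20.

#E(F_19) = 20


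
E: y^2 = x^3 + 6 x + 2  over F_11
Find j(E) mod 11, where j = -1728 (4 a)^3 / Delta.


Delta = -16(4 a^3 + 27 b^2) mod 11 = 2
-1728 * (4 a)^3 = -1728 * (4*6)^3 mod 11 = 3
j = 3 * 2^(-1) mod 11 = 7

j = 7 (mod 11)


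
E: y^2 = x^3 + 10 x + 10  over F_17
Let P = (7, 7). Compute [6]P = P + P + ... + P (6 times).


k = 6 = 110_2 (binary, LSB first: 011)
Double-and-add from P = (7, 7):
  bit 0 = 0: acc unchanged = O
  bit 1 = 1: acc = O + (1, 2) = (1, 2)
  bit 2 = 1: acc = (1, 2) + (16, 13) = (9, 8)

6P = (9, 8)


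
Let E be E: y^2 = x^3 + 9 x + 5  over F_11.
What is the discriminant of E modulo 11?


4 a^3 + 27 b^2 = 4*9^3 + 27*5^2 = 2916 + 675 = 3591
Delta = -16 * (3591) = -57456
Delta mod 11 = 8

Delta = 8 (mod 11)


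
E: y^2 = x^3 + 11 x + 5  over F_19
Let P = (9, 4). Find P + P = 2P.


Doubling: s = (3 x1^2 + a) / (2 y1)
s = (3*9^2 + 11) / (2*4) mod 19 = 8
x3 = s^2 - 2 x1 mod 19 = 8^2 - 2*9 = 8
y3 = s (x1 - x3) - y1 mod 19 = 8 * (9 - 8) - 4 = 4

2P = (8, 4)


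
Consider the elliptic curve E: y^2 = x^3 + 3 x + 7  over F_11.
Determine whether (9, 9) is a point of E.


Check whether y^2 = x^3 + 3 x + 7 (mod 11) for (x, y) = (9, 9).
LHS: y^2 = 9^2 mod 11 = 4
RHS: x^3 + 3 x + 7 = 9^3 + 3*9 + 7 mod 11 = 4
LHS = RHS

Yes, on the curve


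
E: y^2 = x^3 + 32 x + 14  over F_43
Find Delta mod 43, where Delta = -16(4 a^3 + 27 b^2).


4 a^3 + 27 b^2 = 4*32^3 + 27*14^2 = 131072 + 5292 = 136364
Delta = -16 * (136364) = -2181824
Delta mod 43 = 39

Delta = 39 (mod 43)


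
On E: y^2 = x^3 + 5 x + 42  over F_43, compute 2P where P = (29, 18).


Doubling: s = (3 x1^2 + a) / (2 y1)
s = (3*29^2 + 5) / (2*18) mod 43 = 32
x3 = s^2 - 2 x1 mod 43 = 32^2 - 2*29 = 20
y3 = s (x1 - x3) - y1 mod 43 = 32 * (29 - 20) - 18 = 12

2P = (20, 12)


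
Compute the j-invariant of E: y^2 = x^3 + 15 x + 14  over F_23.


Delta = -16(4 a^3 + 27 b^2) mod 23 = 7
-1728 * (4 a)^3 = -1728 * (4*15)^3 mod 23 = 2
j = 2 * 7^(-1) mod 23 = 20

j = 20 (mod 23)


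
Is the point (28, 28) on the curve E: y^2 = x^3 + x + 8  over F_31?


Check whether y^2 = x^3 + 1 x + 8 (mod 31) for (x, y) = (28, 28).
LHS: y^2 = 28^2 mod 31 = 9
RHS: x^3 + 1 x + 8 = 28^3 + 1*28 + 8 mod 31 = 9
LHS = RHS

Yes, on the curve


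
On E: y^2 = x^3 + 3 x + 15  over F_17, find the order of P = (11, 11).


Compute successive multiples of P until we hit O:
  1P = (11, 11)
  2P = (3, 0)
  3P = (11, 6)
  4P = O

ord(P) = 4


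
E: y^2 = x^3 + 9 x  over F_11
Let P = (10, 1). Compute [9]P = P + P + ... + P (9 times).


k = 9 = 1001_2 (binary, LSB first: 1001)
Double-and-add from P = (10, 1):
  bit 0 = 1: acc = O + (10, 1) = (10, 1)
  bit 1 = 0: acc unchanged = (10, 1)
  bit 2 = 0: acc unchanged = (10, 1)
  bit 3 = 1: acc = (10, 1) + (4, 1) = (8, 10)

9P = (8, 10)


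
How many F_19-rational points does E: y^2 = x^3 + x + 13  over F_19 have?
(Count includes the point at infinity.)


For each x in F_19, count y with y^2 = x^3 + 1 x + 13 mod 19:
  x = 2: RHS = 4, y in [2, 17]  -> 2 point(s)
  x = 3: RHS = 5, y in [9, 10]  -> 2 point(s)
  x = 4: RHS = 5, y in [9, 10]  -> 2 point(s)
  x = 6: RHS = 7, y in [8, 11]  -> 2 point(s)
  x = 8: RHS = 1, y in [1, 18]  -> 2 point(s)
  x = 10: RHS = 16, y in [4, 15]  -> 2 point(s)
  x = 11: RHS = 6, y in [5, 14]  -> 2 point(s)
  x = 12: RHS = 5, y in [9, 10]  -> 2 point(s)
  x = 13: RHS = 0, y in [0]  -> 1 point(s)
  x = 14: RHS = 16, y in [4, 15]  -> 2 point(s)
  x = 18: RHS = 11, y in [7, 12]  -> 2 point(s)
Affine points: 21. Add the point at infinity: total = 22.

#E(F_19) = 22


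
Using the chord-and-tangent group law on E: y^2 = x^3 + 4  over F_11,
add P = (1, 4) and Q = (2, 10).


P != Q, so use the chord formula.
s = (y2 - y1) / (x2 - x1) = (6) / (1) mod 11 = 6
x3 = s^2 - x1 - x2 mod 11 = 6^2 - 1 - 2 = 0
y3 = s (x1 - x3) - y1 mod 11 = 6 * (1 - 0) - 4 = 2

P + Q = (0, 2)


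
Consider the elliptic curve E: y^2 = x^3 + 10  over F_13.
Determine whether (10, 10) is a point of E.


Check whether y^2 = x^3 + 0 x + 10 (mod 13) for (x, y) = (10, 10).
LHS: y^2 = 10^2 mod 13 = 9
RHS: x^3 + 0 x + 10 = 10^3 + 0*10 + 10 mod 13 = 9
LHS = RHS

Yes, on the curve


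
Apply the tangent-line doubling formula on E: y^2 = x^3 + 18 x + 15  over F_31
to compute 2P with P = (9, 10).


Doubling: s = (3 x1^2 + a) / (2 y1)
s = (3*9^2 + 18) / (2*10) mod 31 = 27
x3 = s^2 - 2 x1 mod 31 = 27^2 - 2*9 = 29
y3 = s (x1 - x3) - y1 mod 31 = 27 * (9 - 29) - 10 = 8

2P = (29, 8)


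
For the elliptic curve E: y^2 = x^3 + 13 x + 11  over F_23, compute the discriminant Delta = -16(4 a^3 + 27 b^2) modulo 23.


4 a^3 + 27 b^2 = 4*13^3 + 27*11^2 = 8788 + 3267 = 12055
Delta = -16 * (12055) = -192880
Delta mod 23 = 21

Delta = 21 (mod 23)


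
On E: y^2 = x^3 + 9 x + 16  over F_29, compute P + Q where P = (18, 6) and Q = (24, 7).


P != Q, so use the chord formula.
s = (y2 - y1) / (x2 - x1) = (1) / (6) mod 29 = 5
x3 = s^2 - x1 - x2 mod 29 = 5^2 - 18 - 24 = 12
y3 = s (x1 - x3) - y1 mod 29 = 5 * (18 - 12) - 6 = 24

P + Q = (12, 24)


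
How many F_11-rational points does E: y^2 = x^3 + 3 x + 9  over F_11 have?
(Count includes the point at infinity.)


For each x in F_11, count y with y^2 = x^3 + 3 x + 9 mod 11:
  x = 0: RHS = 9, y in [3, 8]  -> 2 point(s)
  x = 2: RHS = 1, y in [1, 10]  -> 2 point(s)
  x = 3: RHS = 1, y in [1, 10]  -> 2 point(s)
  x = 6: RHS = 1, y in [1, 10]  -> 2 point(s)
  x = 10: RHS = 5, y in [4, 7]  -> 2 point(s)
Affine points: 10. Add the point at infinity: total = 11.

#E(F_11) = 11


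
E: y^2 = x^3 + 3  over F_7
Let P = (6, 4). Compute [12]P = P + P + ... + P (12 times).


k = 12 = 1100_2 (binary, LSB first: 0011)
Double-and-add from P = (6, 4):
  bit 0 = 0: acc unchanged = O
  bit 1 = 0: acc unchanged = O
  bit 2 = 1: acc = O + (3, 3) = (3, 3)
  bit 3 = 1: acc = (3, 3) + (2, 5) = (6, 3)

12P = (6, 3)


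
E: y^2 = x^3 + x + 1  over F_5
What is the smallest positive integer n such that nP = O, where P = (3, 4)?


Compute successive multiples of P until we hit O:
  1P = (3, 4)
  2P = (0, 4)
  3P = (2, 1)
  4P = (4, 3)
  5P = (4, 2)
  6P = (2, 4)
  7P = (0, 1)
  8P = (3, 1)
  ... (continuing to 9P)
  9P = O

ord(P) = 9


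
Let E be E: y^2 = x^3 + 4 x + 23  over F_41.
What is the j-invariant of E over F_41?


Delta = -16(4 a^3 + 27 b^2) mod 41 = 10
-1728 * (4 a)^3 = -1728 * (4*4)^3 mod 41 = 24
j = 24 * 10^(-1) mod 41 = 27

j = 27 (mod 41)


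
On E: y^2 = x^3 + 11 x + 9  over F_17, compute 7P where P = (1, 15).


k = 7 = 111_2 (binary, LSB first: 111)
Double-and-add from P = (1, 15):
  bit 0 = 1: acc = O + (1, 15) = (1, 15)
  bit 1 = 1: acc = (1, 15) + (6, 11) = (12, 4)
  bit 2 = 1: acc = (12, 4) + (5, 6) = (15, 9)

7P = (15, 9)


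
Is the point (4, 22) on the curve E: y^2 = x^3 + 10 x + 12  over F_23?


Check whether y^2 = x^3 + 10 x + 12 (mod 23) for (x, y) = (4, 22).
LHS: y^2 = 22^2 mod 23 = 1
RHS: x^3 + 10 x + 12 = 4^3 + 10*4 + 12 mod 23 = 1
LHS = RHS

Yes, on the curve


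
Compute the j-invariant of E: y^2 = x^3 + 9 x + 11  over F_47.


Delta = -16(4 a^3 + 27 b^2) mod 47 = 7
-1728 * (4 a)^3 = -1728 * (4*9)^3 mod 47 = 23
j = 23 * 7^(-1) mod 47 = 10

j = 10 (mod 47)


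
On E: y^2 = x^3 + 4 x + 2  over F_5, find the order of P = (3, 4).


Compute successive multiples of P until we hit O:
  1P = (3, 4)
  2P = (3, 1)
  3P = O

ord(P) = 3


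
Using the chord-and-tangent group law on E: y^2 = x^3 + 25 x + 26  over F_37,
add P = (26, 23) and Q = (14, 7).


P != Q, so use the chord formula.
s = (y2 - y1) / (x2 - x1) = (21) / (25) mod 37 = 26
x3 = s^2 - x1 - x2 mod 37 = 26^2 - 26 - 14 = 7
y3 = s (x1 - x3) - y1 mod 37 = 26 * (26 - 7) - 23 = 27

P + Q = (7, 27)


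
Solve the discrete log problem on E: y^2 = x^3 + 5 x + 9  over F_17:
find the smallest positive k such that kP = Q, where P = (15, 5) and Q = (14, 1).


Enumerate multiples of P until we hit Q = (14, 1):
  1P = (15, 5)
  2P = (4, 12)
  3P = (14, 16)
  4P = (7, 9)
  5P = (8, 0)
  6P = (7, 8)
  7P = (14, 1)
Match found at i = 7.

k = 7


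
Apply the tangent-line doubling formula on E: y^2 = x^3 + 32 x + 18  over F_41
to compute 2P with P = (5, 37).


Doubling: s = (3 x1^2 + a) / (2 y1)
s = (3*5^2 + 32) / (2*37) mod 41 = 2
x3 = s^2 - 2 x1 mod 41 = 2^2 - 2*5 = 35
y3 = s (x1 - x3) - y1 mod 41 = 2 * (5 - 35) - 37 = 26

2P = (35, 26)


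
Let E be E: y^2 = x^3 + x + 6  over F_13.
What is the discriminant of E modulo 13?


4 a^3 + 27 b^2 = 4*1^3 + 27*6^2 = 4 + 972 = 976
Delta = -16 * (976) = -15616
Delta mod 13 = 10

Delta = 10 (mod 13)


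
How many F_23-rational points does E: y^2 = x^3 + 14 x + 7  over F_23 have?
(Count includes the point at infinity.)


For each x in F_23, count y with y^2 = x^3 + 14 x + 7 mod 23:
  x = 4: RHS = 12, y in [9, 14]  -> 2 point(s)
  x = 5: RHS = 18, y in [8, 15]  -> 2 point(s)
  x = 6: RHS = 8, y in [10, 13]  -> 2 point(s)
  x = 14: RHS = 3, y in [7, 16]  -> 2 point(s)
  x = 15: RHS = 4, y in [2, 21]  -> 2 point(s)
  x = 16: RHS = 3, y in [7, 16]  -> 2 point(s)
  x = 17: RHS = 6, y in [11, 12]  -> 2 point(s)
  x = 19: RHS = 2, y in [5, 18]  -> 2 point(s)
Affine points: 16. Add the point at infinity: total = 17.

#E(F_23) = 17
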